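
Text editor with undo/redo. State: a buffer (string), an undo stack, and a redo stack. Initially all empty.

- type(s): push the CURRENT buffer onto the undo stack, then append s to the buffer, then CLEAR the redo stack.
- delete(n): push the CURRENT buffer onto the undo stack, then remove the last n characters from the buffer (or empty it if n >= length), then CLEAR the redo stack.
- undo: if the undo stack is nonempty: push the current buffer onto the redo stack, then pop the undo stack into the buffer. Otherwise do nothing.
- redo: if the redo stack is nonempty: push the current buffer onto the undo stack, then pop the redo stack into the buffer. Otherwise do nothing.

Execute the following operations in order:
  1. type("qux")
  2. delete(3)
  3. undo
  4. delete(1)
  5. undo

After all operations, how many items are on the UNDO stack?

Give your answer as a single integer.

After op 1 (type): buf='qux' undo_depth=1 redo_depth=0
After op 2 (delete): buf='(empty)' undo_depth=2 redo_depth=0
After op 3 (undo): buf='qux' undo_depth=1 redo_depth=1
After op 4 (delete): buf='qu' undo_depth=2 redo_depth=0
After op 5 (undo): buf='qux' undo_depth=1 redo_depth=1

Answer: 1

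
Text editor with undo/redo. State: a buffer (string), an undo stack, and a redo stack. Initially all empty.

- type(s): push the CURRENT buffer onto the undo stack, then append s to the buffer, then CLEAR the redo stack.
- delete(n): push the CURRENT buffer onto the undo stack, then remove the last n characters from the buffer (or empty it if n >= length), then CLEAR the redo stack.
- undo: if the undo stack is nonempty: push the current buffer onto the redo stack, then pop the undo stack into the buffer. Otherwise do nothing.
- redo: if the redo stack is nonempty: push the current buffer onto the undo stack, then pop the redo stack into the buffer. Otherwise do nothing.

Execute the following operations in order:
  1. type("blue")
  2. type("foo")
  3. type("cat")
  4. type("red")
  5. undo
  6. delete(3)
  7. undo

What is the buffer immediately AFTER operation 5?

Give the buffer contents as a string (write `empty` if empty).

After op 1 (type): buf='blue' undo_depth=1 redo_depth=0
After op 2 (type): buf='bluefoo' undo_depth=2 redo_depth=0
After op 3 (type): buf='bluefoocat' undo_depth=3 redo_depth=0
After op 4 (type): buf='bluefoocatred' undo_depth=4 redo_depth=0
After op 5 (undo): buf='bluefoocat' undo_depth=3 redo_depth=1

Answer: bluefoocat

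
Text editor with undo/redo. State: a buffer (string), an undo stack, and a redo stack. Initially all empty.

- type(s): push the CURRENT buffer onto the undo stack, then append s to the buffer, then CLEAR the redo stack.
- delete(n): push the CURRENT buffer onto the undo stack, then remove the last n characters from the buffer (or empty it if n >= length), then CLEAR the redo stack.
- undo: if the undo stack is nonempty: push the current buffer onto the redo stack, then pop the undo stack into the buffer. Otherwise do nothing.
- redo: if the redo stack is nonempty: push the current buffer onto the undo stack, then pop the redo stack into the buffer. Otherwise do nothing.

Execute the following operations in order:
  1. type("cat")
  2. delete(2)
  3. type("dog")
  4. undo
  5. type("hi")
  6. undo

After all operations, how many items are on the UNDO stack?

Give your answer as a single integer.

After op 1 (type): buf='cat' undo_depth=1 redo_depth=0
After op 2 (delete): buf='c' undo_depth=2 redo_depth=0
After op 3 (type): buf='cdog' undo_depth=3 redo_depth=0
After op 4 (undo): buf='c' undo_depth=2 redo_depth=1
After op 5 (type): buf='chi' undo_depth=3 redo_depth=0
After op 6 (undo): buf='c' undo_depth=2 redo_depth=1

Answer: 2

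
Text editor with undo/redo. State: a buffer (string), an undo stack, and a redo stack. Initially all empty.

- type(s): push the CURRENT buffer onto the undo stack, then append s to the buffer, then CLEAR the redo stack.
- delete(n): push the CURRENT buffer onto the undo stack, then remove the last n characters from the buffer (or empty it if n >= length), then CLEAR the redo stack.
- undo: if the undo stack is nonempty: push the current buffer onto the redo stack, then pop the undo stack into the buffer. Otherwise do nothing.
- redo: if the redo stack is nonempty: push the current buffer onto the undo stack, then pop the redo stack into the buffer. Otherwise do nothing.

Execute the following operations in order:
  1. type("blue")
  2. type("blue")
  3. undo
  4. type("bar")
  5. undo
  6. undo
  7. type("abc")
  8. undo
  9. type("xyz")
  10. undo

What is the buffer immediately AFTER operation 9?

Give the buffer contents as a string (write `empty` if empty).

After op 1 (type): buf='blue' undo_depth=1 redo_depth=0
After op 2 (type): buf='blueblue' undo_depth=2 redo_depth=0
After op 3 (undo): buf='blue' undo_depth=1 redo_depth=1
After op 4 (type): buf='bluebar' undo_depth=2 redo_depth=0
After op 5 (undo): buf='blue' undo_depth=1 redo_depth=1
After op 6 (undo): buf='(empty)' undo_depth=0 redo_depth=2
After op 7 (type): buf='abc' undo_depth=1 redo_depth=0
After op 8 (undo): buf='(empty)' undo_depth=0 redo_depth=1
After op 9 (type): buf='xyz' undo_depth=1 redo_depth=0

Answer: xyz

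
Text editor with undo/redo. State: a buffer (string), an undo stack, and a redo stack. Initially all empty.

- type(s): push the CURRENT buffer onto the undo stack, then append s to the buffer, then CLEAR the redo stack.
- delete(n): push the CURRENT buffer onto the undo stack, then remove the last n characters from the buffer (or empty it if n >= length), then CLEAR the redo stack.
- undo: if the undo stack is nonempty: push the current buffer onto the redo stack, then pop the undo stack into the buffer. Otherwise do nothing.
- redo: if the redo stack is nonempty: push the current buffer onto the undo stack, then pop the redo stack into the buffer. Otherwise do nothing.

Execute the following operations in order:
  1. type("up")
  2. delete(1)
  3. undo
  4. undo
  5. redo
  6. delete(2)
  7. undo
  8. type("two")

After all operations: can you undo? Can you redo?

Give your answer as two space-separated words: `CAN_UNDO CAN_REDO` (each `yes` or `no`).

After op 1 (type): buf='up' undo_depth=1 redo_depth=0
After op 2 (delete): buf='u' undo_depth=2 redo_depth=0
After op 3 (undo): buf='up' undo_depth=1 redo_depth=1
After op 4 (undo): buf='(empty)' undo_depth=0 redo_depth=2
After op 5 (redo): buf='up' undo_depth=1 redo_depth=1
After op 6 (delete): buf='(empty)' undo_depth=2 redo_depth=0
After op 7 (undo): buf='up' undo_depth=1 redo_depth=1
After op 8 (type): buf='uptwo' undo_depth=2 redo_depth=0

Answer: yes no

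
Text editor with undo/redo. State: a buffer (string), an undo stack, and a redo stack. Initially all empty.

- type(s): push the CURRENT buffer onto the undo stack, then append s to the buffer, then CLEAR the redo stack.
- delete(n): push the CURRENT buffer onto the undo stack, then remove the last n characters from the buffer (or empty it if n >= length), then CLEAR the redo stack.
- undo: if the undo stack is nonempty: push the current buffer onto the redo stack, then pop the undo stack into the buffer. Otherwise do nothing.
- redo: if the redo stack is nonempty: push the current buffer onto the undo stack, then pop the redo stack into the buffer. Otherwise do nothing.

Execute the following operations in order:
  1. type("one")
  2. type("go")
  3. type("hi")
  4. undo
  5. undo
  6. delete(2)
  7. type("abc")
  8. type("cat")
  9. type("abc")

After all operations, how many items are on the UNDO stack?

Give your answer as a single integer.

After op 1 (type): buf='one' undo_depth=1 redo_depth=0
After op 2 (type): buf='onego' undo_depth=2 redo_depth=0
After op 3 (type): buf='onegohi' undo_depth=3 redo_depth=0
After op 4 (undo): buf='onego' undo_depth=2 redo_depth=1
After op 5 (undo): buf='one' undo_depth=1 redo_depth=2
After op 6 (delete): buf='o' undo_depth=2 redo_depth=0
After op 7 (type): buf='oabc' undo_depth=3 redo_depth=0
After op 8 (type): buf='oabccat' undo_depth=4 redo_depth=0
After op 9 (type): buf='oabccatabc' undo_depth=5 redo_depth=0

Answer: 5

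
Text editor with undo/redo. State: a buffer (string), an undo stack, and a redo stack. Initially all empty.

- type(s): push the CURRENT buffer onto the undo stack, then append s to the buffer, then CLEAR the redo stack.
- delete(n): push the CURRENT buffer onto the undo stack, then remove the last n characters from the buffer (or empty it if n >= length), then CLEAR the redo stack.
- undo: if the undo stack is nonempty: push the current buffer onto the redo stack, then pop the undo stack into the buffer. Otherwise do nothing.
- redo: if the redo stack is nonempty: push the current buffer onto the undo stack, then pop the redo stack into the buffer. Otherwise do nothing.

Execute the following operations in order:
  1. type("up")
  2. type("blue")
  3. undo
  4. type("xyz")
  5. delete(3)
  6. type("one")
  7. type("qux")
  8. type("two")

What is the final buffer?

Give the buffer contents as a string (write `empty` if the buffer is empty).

Answer: uponequxtwo

Derivation:
After op 1 (type): buf='up' undo_depth=1 redo_depth=0
After op 2 (type): buf='upblue' undo_depth=2 redo_depth=0
After op 3 (undo): buf='up' undo_depth=1 redo_depth=1
After op 4 (type): buf='upxyz' undo_depth=2 redo_depth=0
After op 5 (delete): buf='up' undo_depth=3 redo_depth=0
After op 6 (type): buf='upone' undo_depth=4 redo_depth=0
After op 7 (type): buf='uponequx' undo_depth=5 redo_depth=0
After op 8 (type): buf='uponequxtwo' undo_depth=6 redo_depth=0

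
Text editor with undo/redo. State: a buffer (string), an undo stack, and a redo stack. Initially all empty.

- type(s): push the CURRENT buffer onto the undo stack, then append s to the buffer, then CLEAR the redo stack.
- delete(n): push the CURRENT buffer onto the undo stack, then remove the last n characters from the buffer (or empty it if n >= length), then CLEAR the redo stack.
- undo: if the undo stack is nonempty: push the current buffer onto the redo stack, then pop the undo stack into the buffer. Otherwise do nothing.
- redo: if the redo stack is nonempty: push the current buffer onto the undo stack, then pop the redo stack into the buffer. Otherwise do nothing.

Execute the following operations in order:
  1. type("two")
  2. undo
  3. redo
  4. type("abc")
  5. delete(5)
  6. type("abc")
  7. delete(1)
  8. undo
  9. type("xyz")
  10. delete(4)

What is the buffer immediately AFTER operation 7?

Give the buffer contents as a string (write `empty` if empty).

Answer: tab

Derivation:
After op 1 (type): buf='two' undo_depth=1 redo_depth=0
After op 2 (undo): buf='(empty)' undo_depth=0 redo_depth=1
After op 3 (redo): buf='two' undo_depth=1 redo_depth=0
After op 4 (type): buf='twoabc' undo_depth=2 redo_depth=0
After op 5 (delete): buf='t' undo_depth=3 redo_depth=0
After op 6 (type): buf='tabc' undo_depth=4 redo_depth=0
After op 7 (delete): buf='tab' undo_depth=5 redo_depth=0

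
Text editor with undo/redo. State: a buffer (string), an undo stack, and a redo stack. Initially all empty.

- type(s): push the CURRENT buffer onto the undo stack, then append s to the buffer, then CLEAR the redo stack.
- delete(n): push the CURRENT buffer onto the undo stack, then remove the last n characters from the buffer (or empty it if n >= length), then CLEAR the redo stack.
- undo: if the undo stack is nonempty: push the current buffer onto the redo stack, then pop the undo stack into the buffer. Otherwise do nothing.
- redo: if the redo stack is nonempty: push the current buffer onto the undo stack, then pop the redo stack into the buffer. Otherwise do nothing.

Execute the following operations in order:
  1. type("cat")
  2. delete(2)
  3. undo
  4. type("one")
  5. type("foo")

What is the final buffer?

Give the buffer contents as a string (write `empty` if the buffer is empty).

After op 1 (type): buf='cat' undo_depth=1 redo_depth=0
After op 2 (delete): buf='c' undo_depth=2 redo_depth=0
After op 3 (undo): buf='cat' undo_depth=1 redo_depth=1
After op 4 (type): buf='catone' undo_depth=2 redo_depth=0
After op 5 (type): buf='catonefoo' undo_depth=3 redo_depth=0

Answer: catonefoo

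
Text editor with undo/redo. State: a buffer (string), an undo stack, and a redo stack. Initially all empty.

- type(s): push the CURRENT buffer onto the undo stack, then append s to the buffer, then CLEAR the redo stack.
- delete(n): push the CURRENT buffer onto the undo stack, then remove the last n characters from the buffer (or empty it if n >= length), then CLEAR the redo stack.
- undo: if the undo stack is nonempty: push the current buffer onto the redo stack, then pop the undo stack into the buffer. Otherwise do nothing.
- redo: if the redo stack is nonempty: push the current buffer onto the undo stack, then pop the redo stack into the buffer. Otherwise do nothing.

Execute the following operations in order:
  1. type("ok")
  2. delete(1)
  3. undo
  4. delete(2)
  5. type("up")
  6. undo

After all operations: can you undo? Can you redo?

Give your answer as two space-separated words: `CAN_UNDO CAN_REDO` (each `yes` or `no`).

After op 1 (type): buf='ok' undo_depth=1 redo_depth=0
After op 2 (delete): buf='o' undo_depth=2 redo_depth=0
After op 3 (undo): buf='ok' undo_depth=1 redo_depth=1
After op 4 (delete): buf='(empty)' undo_depth=2 redo_depth=0
After op 5 (type): buf='up' undo_depth=3 redo_depth=0
After op 6 (undo): buf='(empty)' undo_depth=2 redo_depth=1

Answer: yes yes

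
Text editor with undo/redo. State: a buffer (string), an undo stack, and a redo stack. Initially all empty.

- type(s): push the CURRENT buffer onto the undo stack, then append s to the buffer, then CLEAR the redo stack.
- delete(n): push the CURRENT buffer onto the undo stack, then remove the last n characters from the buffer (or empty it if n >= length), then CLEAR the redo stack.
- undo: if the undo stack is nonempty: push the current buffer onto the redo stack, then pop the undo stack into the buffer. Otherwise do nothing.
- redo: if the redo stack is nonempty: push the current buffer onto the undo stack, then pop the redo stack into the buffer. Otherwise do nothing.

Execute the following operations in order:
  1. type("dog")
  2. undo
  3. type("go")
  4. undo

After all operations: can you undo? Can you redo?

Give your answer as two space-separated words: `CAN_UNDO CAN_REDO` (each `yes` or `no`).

Answer: no yes

Derivation:
After op 1 (type): buf='dog' undo_depth=1 redo_depth=0
After op 2 (undo): buf='(empty)' undo_depth=0 redo_depth=1
After op 3 (type): buf='go' undo_depth=1 redo_depth=0
After op 4 (undo): buf='(empty)' undo_depth=0 redo_depth=1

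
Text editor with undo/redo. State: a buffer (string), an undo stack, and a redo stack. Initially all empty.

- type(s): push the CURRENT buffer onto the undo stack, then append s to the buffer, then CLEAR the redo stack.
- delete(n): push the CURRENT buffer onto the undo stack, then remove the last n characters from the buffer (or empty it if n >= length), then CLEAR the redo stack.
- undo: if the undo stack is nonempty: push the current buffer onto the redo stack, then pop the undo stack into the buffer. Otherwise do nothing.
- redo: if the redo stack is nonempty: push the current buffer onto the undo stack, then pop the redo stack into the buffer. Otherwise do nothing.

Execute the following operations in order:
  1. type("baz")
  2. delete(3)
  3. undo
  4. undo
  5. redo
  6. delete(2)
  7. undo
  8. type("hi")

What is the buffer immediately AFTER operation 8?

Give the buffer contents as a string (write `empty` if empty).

After op 1 (type): buf='baz' undo_depth=1 redo_depth=0
After op 2 (delete): buf='(empty)' undo_depth=2 redo_depth=0
After op 3 (undo): buf='baz' undo_depth=1 redo_depth=1
After op 4 (undo): buf='(empty)' undo_depth=0 redo_depth=2
After op 5 (redo): buf='baz' undo_depth=1 redo_depth=1
After op 6 (delete): buf='b' undo_depth=2 redo_depth=0
After op 7 (undo): buf='baz' undo_depth=1 redo_depth=1
After op 8 (type): buf='bazhi' undo_depth=2 redo_depth=0

Answer: bazhi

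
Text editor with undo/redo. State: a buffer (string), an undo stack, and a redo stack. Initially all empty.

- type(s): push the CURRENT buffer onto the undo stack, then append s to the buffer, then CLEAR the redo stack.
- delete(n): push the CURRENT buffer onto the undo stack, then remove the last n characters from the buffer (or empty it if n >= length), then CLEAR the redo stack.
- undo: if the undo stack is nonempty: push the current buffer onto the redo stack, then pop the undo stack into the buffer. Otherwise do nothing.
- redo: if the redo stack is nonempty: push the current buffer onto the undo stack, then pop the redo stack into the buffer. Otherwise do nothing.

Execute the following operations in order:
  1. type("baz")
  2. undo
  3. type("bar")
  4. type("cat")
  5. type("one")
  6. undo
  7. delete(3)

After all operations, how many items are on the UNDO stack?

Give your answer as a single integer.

Answer: 3

Derivation:
After op 1 (type): buf='baz' undo_depth=1 redo_depth=0
After op 2 (undo): buf='(empty)' undo_depth=0 redo_depth=1
After op 3 (type): buf='bar' undo_depth=1 redo_depth=0
After op 4 (type): buf='barcat' undo_depth=2 redo_depth=0
After op 5 (type): buf='barcatone' undo_depth=3 redo_depth=0
After op 6 (undo): buf='barcat' undo_depth=2 redo_depth=1
After op 7 (delete): buf='bar' undo_depth=3 redo_depth=0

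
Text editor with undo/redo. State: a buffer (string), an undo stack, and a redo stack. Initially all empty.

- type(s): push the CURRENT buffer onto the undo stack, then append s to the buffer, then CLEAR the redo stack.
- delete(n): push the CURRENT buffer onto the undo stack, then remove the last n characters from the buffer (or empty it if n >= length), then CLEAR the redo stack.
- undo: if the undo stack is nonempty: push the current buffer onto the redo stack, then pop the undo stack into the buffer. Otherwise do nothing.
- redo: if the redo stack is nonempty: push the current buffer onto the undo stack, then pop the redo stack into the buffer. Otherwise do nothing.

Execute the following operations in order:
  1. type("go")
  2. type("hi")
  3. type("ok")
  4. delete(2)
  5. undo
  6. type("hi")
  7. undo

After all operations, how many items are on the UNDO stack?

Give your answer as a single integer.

Answer: 3

Derivation:
After op 1 (type): buf='go' undo_depth=1 redo_depth=0
After op 2 (type): buf='gohi' undo_depth=2 redo_depth=0
After op 3 (type): buf='gohiok' undo_depth=3 redo_depth=0
After op 4 (delete): buf='gohi' undo_depth=4 redo_depth=0
After op 5 (undo): buf='gohiok' undo_depth=3 redo_depth=1
After op 6 (type): buf='gohiokhi' undo_depth=4 redo_depth=0
After op 7 (undo): buf='gohiok' undo_depth=3 redo_depth=1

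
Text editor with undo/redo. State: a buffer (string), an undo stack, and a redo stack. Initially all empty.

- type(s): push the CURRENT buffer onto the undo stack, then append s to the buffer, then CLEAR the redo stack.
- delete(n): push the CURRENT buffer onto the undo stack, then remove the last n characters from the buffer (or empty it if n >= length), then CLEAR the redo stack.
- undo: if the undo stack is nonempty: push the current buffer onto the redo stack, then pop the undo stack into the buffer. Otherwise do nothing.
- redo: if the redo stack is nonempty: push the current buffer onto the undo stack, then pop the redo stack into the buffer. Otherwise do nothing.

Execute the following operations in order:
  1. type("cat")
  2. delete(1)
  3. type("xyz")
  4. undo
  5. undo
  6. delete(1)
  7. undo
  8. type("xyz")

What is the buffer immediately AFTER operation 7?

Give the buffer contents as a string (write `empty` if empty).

After op 1 (type): buf='cat' undo_depth=1 redo_depth=0
After op 2 (delete): buf='ca' undo_depth=2 redo_depth=0
After op 3 (type): buf='caxyz' undo_depth=3 redo_depth=0
After op 4 (undo): buf='ca' undo_depth=2 redo_depth=1
After op 5 (undo): buf='cat' undo_depth=1 redo_depth=2
After op 6 (delete): buf='ca' undo_depth=2 redo_depth=0
After op 7 (undo): buf='cat' undo_depth=1 redo_depth=1

Answer: cat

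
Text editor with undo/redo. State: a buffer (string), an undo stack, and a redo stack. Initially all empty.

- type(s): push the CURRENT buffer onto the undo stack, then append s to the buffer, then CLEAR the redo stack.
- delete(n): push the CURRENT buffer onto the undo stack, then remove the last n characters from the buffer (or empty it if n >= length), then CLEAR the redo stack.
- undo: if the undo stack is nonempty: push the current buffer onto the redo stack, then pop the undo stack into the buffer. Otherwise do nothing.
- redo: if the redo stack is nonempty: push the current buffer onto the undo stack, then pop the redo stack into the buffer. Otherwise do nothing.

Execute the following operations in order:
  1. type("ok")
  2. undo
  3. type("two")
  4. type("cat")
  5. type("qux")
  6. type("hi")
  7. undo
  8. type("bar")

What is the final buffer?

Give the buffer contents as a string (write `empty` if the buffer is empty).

After op 1 (type): buf='ok' undo_depth=1 redo_depth=0
After op 2 (undo): buf='(empty)' undo_depth=0 redo_depth=1
After op 3 (type): buf='two' undo_depth=1 redo_depth=0
After op 4 (type): buf='twocat' undo_depth=2 redo_depth=0
After op 5 (type): buf='twocatqux' undo_depth=3 redo_depth=0
After op 6 (type): buf='twocatquxhi' undo_depth=4 redo_depth=0
After op 7 (undo): buf='twocatqux' undo_depth=3 redo_depth=1
After op 8 (type): buf='twocatquxbar' undo_depth=4 redo_depth=0

Answer: twocatquxbar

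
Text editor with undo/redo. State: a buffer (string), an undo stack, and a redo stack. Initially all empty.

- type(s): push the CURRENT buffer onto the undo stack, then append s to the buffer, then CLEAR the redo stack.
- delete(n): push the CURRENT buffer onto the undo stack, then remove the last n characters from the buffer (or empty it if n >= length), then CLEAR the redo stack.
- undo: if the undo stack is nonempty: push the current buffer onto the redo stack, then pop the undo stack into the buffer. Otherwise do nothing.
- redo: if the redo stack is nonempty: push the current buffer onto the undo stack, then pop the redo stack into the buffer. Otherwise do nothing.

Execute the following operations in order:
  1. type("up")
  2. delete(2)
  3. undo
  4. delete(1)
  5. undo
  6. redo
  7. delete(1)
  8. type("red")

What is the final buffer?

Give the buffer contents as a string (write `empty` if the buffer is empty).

Answer: red

Derivation:
After op 1 (type): buf='up' undo_depth=1 redo_depth=0
After op 2 (delete): buf='(empty)' undo_depth=2 redo_depth=0
After op 3 (undo): buf='up' undo_depth=1 redo_depth=1
After op 4 (delete): buf='u' undo_depth=2 redo_depth=0
After op 5 (undo): buf='up' undo_depth=1 redo_depth=1
After op 6 (redo): buf='u' undo_depth=2 redo_depth=0
After op 7 (delete): buf='(empty)' undo_depth=3 redo_depth=0
After op 8 (type): buf='red' undo_depth=4 redo_depth=0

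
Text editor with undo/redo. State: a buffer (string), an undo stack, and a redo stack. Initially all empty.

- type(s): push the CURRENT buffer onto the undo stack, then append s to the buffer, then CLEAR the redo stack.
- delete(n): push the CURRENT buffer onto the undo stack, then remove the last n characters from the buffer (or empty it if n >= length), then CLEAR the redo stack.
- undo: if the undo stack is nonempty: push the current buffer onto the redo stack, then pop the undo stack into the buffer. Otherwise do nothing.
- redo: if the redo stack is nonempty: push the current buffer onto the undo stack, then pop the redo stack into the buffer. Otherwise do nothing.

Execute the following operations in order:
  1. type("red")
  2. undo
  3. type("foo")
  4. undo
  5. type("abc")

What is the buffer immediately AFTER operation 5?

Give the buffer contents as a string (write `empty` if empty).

After op 1 (type): buf='red' undo_depth=1 redo_depth=0
After op 2 (undo): buf='(empty)' undo_depth=0 redo_depth=1
After op 3 (type): buf='foo' undo_depth=1 redo_depth=0
After op 4 (undo): buf='(empty)' undo_depth=0 redo_depth=1
After op 5 (type): buf='abc' undo_depth=1 redo_depth=0

Answer: abc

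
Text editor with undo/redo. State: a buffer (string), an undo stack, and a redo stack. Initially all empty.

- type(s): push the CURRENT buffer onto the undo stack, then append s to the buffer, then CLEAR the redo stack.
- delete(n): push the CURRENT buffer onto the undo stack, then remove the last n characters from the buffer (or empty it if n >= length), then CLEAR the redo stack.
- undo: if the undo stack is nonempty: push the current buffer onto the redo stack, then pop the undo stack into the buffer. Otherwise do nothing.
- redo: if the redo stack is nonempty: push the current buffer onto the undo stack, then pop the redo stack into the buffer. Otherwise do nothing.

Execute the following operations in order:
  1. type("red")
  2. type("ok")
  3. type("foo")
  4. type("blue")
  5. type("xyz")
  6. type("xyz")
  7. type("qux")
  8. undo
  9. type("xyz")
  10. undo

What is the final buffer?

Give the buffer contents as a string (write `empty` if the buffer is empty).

After op 1 (type): buf='red' undo_depth=1 redo_depth=0
After op 2 (type): buf='redok' undo_depth=2 redo_depth=0
After op 3 (type): buf='redokfoo' undo_depth=3 redo_depth=0
After op 4 (type): buf='redokfooblue' undo_depth=4 redo_depth=0
After op 5 (type): buf='redokfoobluexyz' undo_depth=5 redo_depth=0
After op 6 (type): buf='redokfoobluexyzxyz' undo_depth=6 redo_depth=0
After op 7 (type): buf='redokfoobluexyzxyzqux' undo_depth=7 redo_depth=0
After op 8 (undo): buf='redokfoobluexyzxyz' undo_depth=6 redo_depth=1
After op 9 (type): buf='redokfoobluexyzxyzxyz' undo_depth=7 redo_depth=0
After op 10 (undo): buf='redokfoobluexyzxyz' undo_depth=6 redo_depth=1

Answer: redokfoobluexyzxyz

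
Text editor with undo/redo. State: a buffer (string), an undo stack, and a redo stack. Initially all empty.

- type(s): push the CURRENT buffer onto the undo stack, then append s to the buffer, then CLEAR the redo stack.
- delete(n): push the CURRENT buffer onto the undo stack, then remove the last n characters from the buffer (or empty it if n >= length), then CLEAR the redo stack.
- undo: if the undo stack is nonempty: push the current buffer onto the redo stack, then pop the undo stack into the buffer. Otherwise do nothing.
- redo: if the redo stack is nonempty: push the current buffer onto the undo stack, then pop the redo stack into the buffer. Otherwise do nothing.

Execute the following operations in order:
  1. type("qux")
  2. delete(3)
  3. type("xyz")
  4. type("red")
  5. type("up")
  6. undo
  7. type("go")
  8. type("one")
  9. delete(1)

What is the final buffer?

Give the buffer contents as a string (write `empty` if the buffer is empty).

After op 1 (type): buf='qux' undo_depth=1 redo_depth=0
After op 2 (delete): buf='(empty)' undo_depth=2 redo_depth=0
After op 3 (type): buf='xyz' undo_depth=3 redo_depth=0
After op 4 (type): buf='xyzred' undo_depth=4 redo_depth=0
After op 5 (type): buf='xyzredup' undo_depth=5 redo_depth=0
After op 6 (undo): buf='xyzred' undo_depth=4 redo_depth=1
After op 7 (type): buf='xyzredgo' undo_depth=5 redo_depth=0
After op 8 (type): buf='xyzredgoone' undo_depth=6 redo_depth=0
After op 9 (delete): buf='xyzredgoon' undo_depth=7 redo_depth=0

Answer: xyzredgoon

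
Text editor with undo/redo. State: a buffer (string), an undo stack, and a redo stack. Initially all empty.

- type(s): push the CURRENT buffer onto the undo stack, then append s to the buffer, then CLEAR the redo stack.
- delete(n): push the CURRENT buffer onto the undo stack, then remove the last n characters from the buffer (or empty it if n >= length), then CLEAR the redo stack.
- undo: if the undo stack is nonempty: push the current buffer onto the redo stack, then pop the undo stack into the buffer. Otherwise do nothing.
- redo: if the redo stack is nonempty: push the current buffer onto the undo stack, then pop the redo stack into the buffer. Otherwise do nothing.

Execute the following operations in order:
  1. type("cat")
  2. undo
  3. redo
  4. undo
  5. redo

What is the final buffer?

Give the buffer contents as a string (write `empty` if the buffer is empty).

Answer: cat

Derivation:
After op 1 (type): buf='cat' undo_depth=1 redo_depth=0
After op 2 (undo): buf='(empty)' undo_depth=0 redo_depth=1
After op 3 (redo): buf='cat' undo_depth=1 redo_depth=0
After op 4 (undo): buf='(empty)' undo_depth=0 redo_depth=1
After op 5 (redo): buf='cat' undo_depth=1 redo_depth=0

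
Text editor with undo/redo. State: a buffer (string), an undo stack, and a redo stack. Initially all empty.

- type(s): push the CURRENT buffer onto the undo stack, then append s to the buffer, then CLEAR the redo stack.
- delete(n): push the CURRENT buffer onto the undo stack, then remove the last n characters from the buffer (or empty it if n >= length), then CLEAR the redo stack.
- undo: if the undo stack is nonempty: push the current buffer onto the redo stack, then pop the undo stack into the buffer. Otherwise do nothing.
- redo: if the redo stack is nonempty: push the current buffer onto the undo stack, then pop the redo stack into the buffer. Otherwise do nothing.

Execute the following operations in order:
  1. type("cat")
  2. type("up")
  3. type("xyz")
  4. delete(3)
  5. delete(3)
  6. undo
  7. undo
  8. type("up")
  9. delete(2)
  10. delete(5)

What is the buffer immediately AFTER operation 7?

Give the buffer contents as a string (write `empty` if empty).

After op 1 (type): buf='cat' undo_depth=1 redo_depth=0
After op 2 (type): buf='catup' undo_depth=2 redo_depth=0
After op 3 (type): buf='catupxyz' undo_depth=3 redo_depth=0
After op 4 (delete): buf='catup' undo_depth=4 redo_depth=0
After op 5 (delete): buf='ca' undo_depth=5 redo_depth=0
After op 6 (undo): buf='catup' undo_depth=4 redo_depth=1
After op 7 (undo): buf='catupxyz' undo_depth=3 redo_depth=2

Answer: catupxyz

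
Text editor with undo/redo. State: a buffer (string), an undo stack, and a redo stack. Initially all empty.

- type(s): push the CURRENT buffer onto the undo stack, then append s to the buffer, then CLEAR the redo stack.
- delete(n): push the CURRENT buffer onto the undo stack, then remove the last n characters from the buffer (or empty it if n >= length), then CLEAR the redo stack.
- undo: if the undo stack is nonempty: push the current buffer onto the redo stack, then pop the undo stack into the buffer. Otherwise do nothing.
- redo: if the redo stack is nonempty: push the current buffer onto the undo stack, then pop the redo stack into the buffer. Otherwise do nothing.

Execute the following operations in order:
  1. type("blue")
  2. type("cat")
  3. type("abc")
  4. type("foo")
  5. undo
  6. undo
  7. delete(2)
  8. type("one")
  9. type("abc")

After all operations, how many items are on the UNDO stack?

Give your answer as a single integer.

Answer: 5

Derivation:
After op 1 (type): buf='blue' undo_depth=1 redo_depth=0
After op 2 (type): buf='bluecat' undo_depth=2 redo_depth=0
After op 3 (type): buf='bluecatabc' undo_depth=3 redo_depth=0
After op 4 (type): buf='bluecatabcfoo' undo_depth=4 redo_depth=0
After op 5 (undo): buf='bluecatabc' undo_depth=3 redo_depth=1
After op 6 (undo): buf='bluecat' undo_depth=2 redo_depth=2
After op 7 (delete): buf='bluec' undo_depth=3 redo_depth=0
After op 8 (type): buf='bluecone' undo_depth=4 redo_depth=0
After op 9 (type): buf='blueconeabc' undo_depth=5 redo_depth=0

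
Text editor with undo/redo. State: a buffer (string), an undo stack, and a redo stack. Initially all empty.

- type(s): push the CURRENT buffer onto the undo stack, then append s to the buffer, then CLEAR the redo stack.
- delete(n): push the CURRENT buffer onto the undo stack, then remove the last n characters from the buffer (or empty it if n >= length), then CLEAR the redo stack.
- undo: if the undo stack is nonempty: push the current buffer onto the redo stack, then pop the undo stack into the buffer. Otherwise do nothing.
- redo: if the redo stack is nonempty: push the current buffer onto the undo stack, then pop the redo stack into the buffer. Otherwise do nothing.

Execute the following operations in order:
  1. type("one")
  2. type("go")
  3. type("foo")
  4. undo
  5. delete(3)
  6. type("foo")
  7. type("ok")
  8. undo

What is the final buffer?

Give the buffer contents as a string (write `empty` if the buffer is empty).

After op 1 (type): buf='one' undo_depth=1 redo_depth=0
After op 2 (type): buf='onego' undo_depth=2 redo_depth=0
After op 3 (type): buf='onegofoo' undo_depth=3 redo_depth=0
After op 4 (undo): buf='onego' undo_depth=2 redo_depth=1
After op 5 (delete): buf='on' undo_depth=3 redo_depth=0
After op 6 (type): buf='onfoo' undo_depth=4 redo_depth=0
After op 7 (type): buf='onfoook' undo_depth=5 redo_depth=0
After op 8 (undo): buf='onfoo' undo_depth=4 redo_depth=1

Answer: onfoo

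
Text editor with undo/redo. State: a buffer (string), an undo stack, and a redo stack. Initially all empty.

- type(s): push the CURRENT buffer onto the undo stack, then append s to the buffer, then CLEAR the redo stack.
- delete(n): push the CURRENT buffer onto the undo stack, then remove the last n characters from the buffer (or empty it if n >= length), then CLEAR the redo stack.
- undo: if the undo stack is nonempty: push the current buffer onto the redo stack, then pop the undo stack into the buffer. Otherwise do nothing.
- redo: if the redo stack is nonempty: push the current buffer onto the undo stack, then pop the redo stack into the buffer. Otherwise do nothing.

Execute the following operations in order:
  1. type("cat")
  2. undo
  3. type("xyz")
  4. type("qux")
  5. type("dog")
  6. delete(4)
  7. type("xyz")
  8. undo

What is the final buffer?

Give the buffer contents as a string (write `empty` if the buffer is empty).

Answer: xyzqu

Derivation:
After op 1 (type): buf='cat' undo_depth=1 redo_depth=0
After op 2 (undo): buf='(empty)' undo_depth=0 redo_depth=1
After op 3 (type): buf='xyz' undo_depth=1 redo_depth=0
After op 4 (type): buf='xyzqux' undo_depth=2 redo_depth=0
After op 5 (type): buf='xyzquxdog' undo_depth=3 redo_depth=0
After op 6 (delete): buf='xyzqu' undo_depth=4 redo_depth=0
After op 7 (type): buf='xyzquxyz' undo_depth=5 redo_depth=0
After op 8 (undo): buf='xyzqu' undo_depth=4 redo_depth=1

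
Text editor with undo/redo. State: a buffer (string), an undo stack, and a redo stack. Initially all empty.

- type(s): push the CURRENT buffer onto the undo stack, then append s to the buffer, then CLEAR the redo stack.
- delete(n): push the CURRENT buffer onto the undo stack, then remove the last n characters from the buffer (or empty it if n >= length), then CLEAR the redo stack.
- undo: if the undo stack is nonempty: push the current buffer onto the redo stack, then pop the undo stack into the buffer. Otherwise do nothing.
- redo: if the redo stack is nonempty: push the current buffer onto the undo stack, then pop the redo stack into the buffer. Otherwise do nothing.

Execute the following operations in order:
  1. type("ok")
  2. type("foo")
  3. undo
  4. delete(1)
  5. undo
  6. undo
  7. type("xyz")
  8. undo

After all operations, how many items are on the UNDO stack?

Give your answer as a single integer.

After op 1 (type): buf='ok' undo_depth=1 redo_depth=0
After op 2 (type): buf='okfoo' undo_depth=2 redo_depth=0
After op 3 (undo): buf='ok' undo_depth=1 redo_depth=1
After op 4 (delete): buf='o' undo_depth=2 redo_depth=0
After op 5 (undo): buf='ok' undo_depth=1 redo_depth=1
After op 6 (undo): buf='(empty)' undo_depth=0 redo_depth=2
After op 7 (type): buf='xyz' undo_depth=1 redo_depth=0
After op 8 (undo): buf='(empty)' undo_depth=0 redo_depth=1

Answer: 0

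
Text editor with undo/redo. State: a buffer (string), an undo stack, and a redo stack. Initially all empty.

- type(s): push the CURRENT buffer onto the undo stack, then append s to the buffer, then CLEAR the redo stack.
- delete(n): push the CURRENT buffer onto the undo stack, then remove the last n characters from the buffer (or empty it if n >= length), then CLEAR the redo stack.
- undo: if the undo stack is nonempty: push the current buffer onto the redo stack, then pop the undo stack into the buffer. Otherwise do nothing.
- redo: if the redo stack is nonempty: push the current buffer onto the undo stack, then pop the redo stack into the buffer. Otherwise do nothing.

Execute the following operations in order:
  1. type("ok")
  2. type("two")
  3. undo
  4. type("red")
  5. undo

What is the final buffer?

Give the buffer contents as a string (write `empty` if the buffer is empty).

After op 1 (type): buf='ok' undo_depth=1 redo_depth=0
After op 2 (type): buf='oktwo' undo_depth=2 redo_depth=0
After op 3 (undo): buf='ok' undo_depth=1 redo_depth=1
After op 4 (type): buf='okred' undo_depth=2 redo_depth=0
After op 5 (undo): buf='ok' undo_depth=1 redo_depth=1

Answer: ok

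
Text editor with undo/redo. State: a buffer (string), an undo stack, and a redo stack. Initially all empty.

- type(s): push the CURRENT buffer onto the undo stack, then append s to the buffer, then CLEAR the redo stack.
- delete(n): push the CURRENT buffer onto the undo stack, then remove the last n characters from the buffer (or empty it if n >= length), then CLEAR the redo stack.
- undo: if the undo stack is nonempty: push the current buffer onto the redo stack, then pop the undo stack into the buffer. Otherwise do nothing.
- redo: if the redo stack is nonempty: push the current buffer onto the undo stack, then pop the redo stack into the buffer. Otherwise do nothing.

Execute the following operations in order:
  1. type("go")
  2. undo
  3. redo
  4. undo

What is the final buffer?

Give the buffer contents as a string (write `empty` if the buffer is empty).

Answer: empty

Derivation:
After op 1 (type): buf='go' undo_depth=1 redo_depth=0
After op 2 (undo): buf='(empty)' undo_depth=0 redo_depth=1
After op 3 (redo): buf='go' undo_depth=1 redo_depth=0
After op 4 (undo): buf='(empty)' undo_depth=0 redo_depth=1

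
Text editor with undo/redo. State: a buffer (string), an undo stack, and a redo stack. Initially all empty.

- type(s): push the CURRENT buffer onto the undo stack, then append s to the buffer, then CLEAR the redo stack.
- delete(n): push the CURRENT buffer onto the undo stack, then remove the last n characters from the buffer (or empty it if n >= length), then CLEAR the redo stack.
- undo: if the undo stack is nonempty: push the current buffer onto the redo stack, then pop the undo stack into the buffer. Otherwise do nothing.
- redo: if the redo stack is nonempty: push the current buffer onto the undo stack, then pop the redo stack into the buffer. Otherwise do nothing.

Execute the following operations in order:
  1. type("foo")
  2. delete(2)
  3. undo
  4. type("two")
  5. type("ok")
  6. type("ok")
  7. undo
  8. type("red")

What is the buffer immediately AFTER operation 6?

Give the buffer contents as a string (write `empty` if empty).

Answer: footwookok

Derivation:
After op 1 (type): buf='foo' undo_depth=1 redo_depth=0
After op 2 (delete): buf='f' undo_depth=2 redo_depth=0
After op 3 (undo): buf='foo' undo_depth=1 redo_depth=1
After op 4 (type): buf='footwo' undo_depth=2 redo_depth=0
After op 5 (type): buf='footwook' undo_depth=3 redo_depth=0
After op 6 (type): buf='footwookok' undo_depth=4 redo_depth=0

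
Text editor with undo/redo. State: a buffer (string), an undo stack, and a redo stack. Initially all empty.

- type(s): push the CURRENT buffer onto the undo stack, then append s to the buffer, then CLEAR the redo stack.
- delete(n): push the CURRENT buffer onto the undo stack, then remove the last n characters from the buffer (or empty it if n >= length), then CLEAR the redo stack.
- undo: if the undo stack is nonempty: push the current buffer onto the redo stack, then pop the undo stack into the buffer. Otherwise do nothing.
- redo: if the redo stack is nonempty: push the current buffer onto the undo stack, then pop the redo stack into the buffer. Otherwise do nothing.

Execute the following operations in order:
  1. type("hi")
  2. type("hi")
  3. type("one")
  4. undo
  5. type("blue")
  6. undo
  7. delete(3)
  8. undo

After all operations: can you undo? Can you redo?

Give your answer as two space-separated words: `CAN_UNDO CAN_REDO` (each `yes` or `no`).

Answer: yes yes

Derivation:
After op 1 (type): buf='hi' undo_depth=1 redo_depth=0
After op 2 (type): buf='hihi' undo_depth=2 redo_depth=0
After op 3 (type): buf='hihione' undo_depth=3 redo_depth=0
After op 4 (undo): buf='hihi' undo_depth=2 redo_depth=1
After op 5 (type): buf='hihiblue' undo_depth=3 redo_depth=0
After op 6 (undo): buf='hihi' undo_depth=2 redo_depth=1
After op 7 (delete): buf='h' undo_depth=3 redo_depth=0
After op 8 (undo): buf='hihi' undo_depth=2 redo_depth=1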